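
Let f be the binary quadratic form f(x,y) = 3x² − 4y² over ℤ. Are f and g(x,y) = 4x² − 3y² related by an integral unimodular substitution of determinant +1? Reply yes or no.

D₁ = 48, D₂ = 48
river cycle of f (length 2): (3, 6, -1), (-1, 6, 3)
river cycle of g (length 2): (-3, 6, 1), (1, 6, -3)
cycles differ ⇒ inequivalent

no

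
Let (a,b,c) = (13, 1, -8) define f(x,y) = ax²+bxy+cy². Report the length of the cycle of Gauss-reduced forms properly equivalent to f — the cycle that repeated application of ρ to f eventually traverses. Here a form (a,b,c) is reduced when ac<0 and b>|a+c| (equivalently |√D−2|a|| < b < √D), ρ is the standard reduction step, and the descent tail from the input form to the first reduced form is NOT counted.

D = 417, ⌊√D⌋ = 20
descent: ρ → (-8,15,6)  [lands on river]
river: ρ → (6,9,-14)
river: ρ → (-14,19,1)
river: ρ → (1,19,-14)
river: ρ → (-14,9,6)
river: ρ → (6,15,-8)
river: ρ → (-8,17,4)
river: ρ → (4,15,-12)
river: ρ → (-12,9,7)
river: ρ → (7,19,-2)
river: ρ → (-2,17,16)
river: ρ → (16,15,-3)
river: ρ → (-3,15,16)
river: ρ → (16,17,-2)
river: ρ → (-2,19,7)
river: ρ → (7,9,-12)
river: ρ → (-12,15,4)
river: ρ → (4,17,-8)
ρ-cycle length = 18 (tail of 1 descent step not counted)

18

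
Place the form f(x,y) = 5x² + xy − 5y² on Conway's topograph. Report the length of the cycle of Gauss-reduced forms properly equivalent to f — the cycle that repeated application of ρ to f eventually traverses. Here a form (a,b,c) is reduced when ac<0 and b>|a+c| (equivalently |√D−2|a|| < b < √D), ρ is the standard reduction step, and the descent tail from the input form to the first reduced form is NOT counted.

D = 101, ⌊√D⌋ = 10
river: ρ → (-5,9,1)
river: ρ → (1,9,-5)
river: ρ → (-5,1,5)
river: ρ → (5,9,-1)
river: ρ → (-1,9,5)
river: ρ → (5,1,-5)
ρ-cycle length = 6 (tail of 0 descent steps not counted)

6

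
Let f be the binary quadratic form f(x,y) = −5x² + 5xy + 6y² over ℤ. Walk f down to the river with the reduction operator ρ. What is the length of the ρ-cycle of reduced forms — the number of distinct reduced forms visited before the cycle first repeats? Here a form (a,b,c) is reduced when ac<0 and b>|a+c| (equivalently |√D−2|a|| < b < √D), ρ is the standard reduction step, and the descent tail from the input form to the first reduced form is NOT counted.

D = 145, ⌊√D⌋ = 12
river: ρ → (6,7,-4)
river: ρ → (-4,9,4)
river: ρ → (4,7,-6)
river: ρ → (-6,5,5)
river: ρ → (5,5,-6)
river: ρ → (-6,7,4)
river: ρ → (4,9,-4)
river: ρ → (-4,7,6)
river: ρ → (6,5,-5)
river: ρ → (-5,5,6)
ρ-cycle length = 10 (tail of 0 descent steps not counted)

10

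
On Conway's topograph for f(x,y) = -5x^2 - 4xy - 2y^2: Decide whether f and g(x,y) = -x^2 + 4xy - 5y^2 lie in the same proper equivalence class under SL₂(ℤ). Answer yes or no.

D₁ = -24, D₂ = -4
discriminants differ ⇒ not SL₂(ℤ)-equivalent

no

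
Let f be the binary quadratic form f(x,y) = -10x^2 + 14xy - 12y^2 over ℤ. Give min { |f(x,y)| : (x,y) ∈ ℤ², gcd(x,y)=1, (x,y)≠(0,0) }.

translate: b→6 (≡-14 mod 20), so (10,-14,12)→(10,6,8)
flip: (10,6,8)→(8,-6,10)
reduced (well bottom): (8,-6,10) with a≤c, −a<b≤a
well minimum |f| = |-8| = 8 (negative-definite)

8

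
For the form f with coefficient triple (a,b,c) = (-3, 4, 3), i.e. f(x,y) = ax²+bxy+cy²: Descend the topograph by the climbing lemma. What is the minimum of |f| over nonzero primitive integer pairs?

river: ρ → (3,2,-4)
river: ρ → (-4,6,1)
river: ρ → (1,6,-4)
river: ρ → (-4,2,3)
river: ρ → (3,4,-3)
river: ρ → (-3,2,4)
river: ρ → (4,6,-1)
river: ρ → (-1,6,4)
river: ρ → (4,2,-3)
river: ρ → (-3,4,3)
closes: descent 0, river 10
min |a| on river = 1

1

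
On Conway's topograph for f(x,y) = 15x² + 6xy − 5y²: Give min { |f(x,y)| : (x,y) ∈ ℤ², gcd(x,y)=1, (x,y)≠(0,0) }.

descent: ρ → (-5,14,7)  [lands on river]
river: ρ → (7,14,-5)
river: ρ → (-5,16,4)
river: ρ → (4,16,-5)
closes: descent 1, river 4
min |a| on river = 4

4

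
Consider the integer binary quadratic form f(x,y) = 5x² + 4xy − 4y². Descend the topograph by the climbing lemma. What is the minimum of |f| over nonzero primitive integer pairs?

river: ρ → (-4,4,5)
river: ρ → (5,6,-3)
river: ρ → (-3,6,5)
river: ρ → (5,4,-4)
closes: descent 0, river 4
min |a| on river = 3

3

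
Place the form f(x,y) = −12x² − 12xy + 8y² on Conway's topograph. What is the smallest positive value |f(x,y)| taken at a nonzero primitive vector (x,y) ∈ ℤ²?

descent: ρ → (8,12,-12)  [lands on river]
river: ρ → (-12,12,8)
river: ρ → (8,20,-4)
river: ρ → (-4,20,8)
closes: descent 1, river 4
min |a| on river = 4

4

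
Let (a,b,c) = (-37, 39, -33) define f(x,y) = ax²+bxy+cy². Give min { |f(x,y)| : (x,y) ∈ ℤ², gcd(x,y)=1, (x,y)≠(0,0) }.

translate: b→35 (≡-39 mod 74), so (37,-39,33)→(37,35,31)
flip: (37,35,31)→(31,-35,37)
translate: b→27 (≡-35 mod 62), so (31,-35,37)→(31,27,33)
reduced (well bottom): (31,27,33) with a≤c, −a<b≤a
well minimum |f| = |-31| = 31 (negative-definite)

31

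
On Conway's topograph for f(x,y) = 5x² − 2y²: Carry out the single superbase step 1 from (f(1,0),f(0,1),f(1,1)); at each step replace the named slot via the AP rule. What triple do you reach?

start (5,-2,3) = (f(1,0),f(0,1),f(1,1))
replace slot 1: 2·((-2)+3) − 5 = -3 → (-3,-2,3)

-3,-2,3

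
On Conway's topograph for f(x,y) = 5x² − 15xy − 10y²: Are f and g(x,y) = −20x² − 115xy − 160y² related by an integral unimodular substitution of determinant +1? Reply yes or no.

D₁ = 425, D₂ = 425
river cycle of f (length 6): (-10, 15, 5), (5, 15, -10), (-10, 5, 10), (10, 15, -5), (-5, 15, 10), (10, 5, -10)
river cycle of g (length 6): (5, 15, -10), (-10, 5, 10), (10, 15, -5), (-5, 15, 10), (10, 5, -10), (-10, 15, 5)
cycles coincide ⇒ equivalent

yes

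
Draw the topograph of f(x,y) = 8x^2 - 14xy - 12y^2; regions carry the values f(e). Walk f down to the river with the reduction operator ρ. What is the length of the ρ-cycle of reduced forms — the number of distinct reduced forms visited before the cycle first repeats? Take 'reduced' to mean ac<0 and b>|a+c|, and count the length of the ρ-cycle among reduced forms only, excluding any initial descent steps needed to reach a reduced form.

D = 580, ⌊√D⌋ = 24
descent: ρ → (-12,14,8)  [lands on river]
river: ρ → (8,18,-8)
river: ρ → (-8,14,12)
river: ρ → (12,10,-10)
river: ρ → (-10,10,12)
river: ρ → (12,14,-8)
river: ρ → (-8,18,8)
river: ρ → (8,14,-12)
river: ρ → (-12,10,10)
river: ρ → (10,10,-12)
ρ-cycle length = 10 (tail of 1 descent step not counted)

10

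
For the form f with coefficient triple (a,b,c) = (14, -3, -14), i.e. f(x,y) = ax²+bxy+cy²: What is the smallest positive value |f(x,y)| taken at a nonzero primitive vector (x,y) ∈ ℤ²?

descent: ρ → (-14,3,14)  [lands on river]
river: ρ → (14,25,-3)
river: ρ → (-3,23,22)
river: ρ → (22,21,-4)
river: ρ → (-4,27,4)
river: ρ → (4,21,-22)
river: ρ → (-22,23,3)
river: ρ → (3,25,-14)
closes: descent 1, river 8
min |a| on river = 3

3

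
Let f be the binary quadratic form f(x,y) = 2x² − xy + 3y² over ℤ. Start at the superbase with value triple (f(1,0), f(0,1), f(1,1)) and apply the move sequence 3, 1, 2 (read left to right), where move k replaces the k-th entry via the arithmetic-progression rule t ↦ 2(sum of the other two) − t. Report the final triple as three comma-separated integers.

start (2,3,4) = (f(1,0),f(0,1),f(1,1))
replace slot 3: 2·(2+3) − 4 = 6 → (2,3,6)
replace slot 1: 2·(3+6) − 2 = 16 → (16,3,6)
replace slot 2: 2·(16+6) − 3 = 41 → (16,41,6)

16,41,6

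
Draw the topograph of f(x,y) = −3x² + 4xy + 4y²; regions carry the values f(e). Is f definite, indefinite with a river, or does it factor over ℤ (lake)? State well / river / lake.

D = b²−4ac = 4² − 4·(-3)·4 = 64
D = 8² is a perfect square ⇒ form factors over ℤ ⇒ lakes

lake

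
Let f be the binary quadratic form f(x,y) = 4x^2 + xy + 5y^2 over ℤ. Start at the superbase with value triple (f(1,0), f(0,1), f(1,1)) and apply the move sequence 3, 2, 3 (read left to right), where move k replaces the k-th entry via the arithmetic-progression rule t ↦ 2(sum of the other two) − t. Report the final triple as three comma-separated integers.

start (4,5,10) = (f(1,0),f(0,1),f(1,1))
replace slot 3: 2·(4+5) − 10 = 8 → (4,5,8)
replace slot 2: 2·(4+8) − 5 = 19 → (4,19,8)
replace slot 3: 2·(4+19) − 8 = 38 → (4,19,38)

4,19,38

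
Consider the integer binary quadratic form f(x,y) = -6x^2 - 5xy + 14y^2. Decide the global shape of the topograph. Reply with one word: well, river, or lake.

D = b²−4ac = (-5)² − 4·(-6)·14 = 361
D = 19² is a perfect square ⇒ form factors over ℤ ⇒ lakes

lake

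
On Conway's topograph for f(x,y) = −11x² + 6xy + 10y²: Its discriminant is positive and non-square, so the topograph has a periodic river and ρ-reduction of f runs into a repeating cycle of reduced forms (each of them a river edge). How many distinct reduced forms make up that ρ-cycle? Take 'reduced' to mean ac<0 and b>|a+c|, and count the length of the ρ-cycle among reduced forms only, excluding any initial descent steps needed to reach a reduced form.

D = 476, ⌊√D⌋ = 21
river: ρ → (10,14,-7)
river: ρ → (-7,14,10)
river: ρ → (10,6,-11)
river: ρ → (-11,16,5)
river: ρ → (5,14,-14)
river: ρ → (-14,14,5)
river: ρ → (5,16,-11)
river: ρ → (-11,6,10)
ρ-cycle length = 8 (tail of 0 descent steps not counted)

8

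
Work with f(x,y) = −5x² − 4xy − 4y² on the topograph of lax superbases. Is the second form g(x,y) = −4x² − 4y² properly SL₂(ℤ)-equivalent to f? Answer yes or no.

D₁ = -64, D₂ = -64
f is negative-definite; reduce −f:
−f: flip: (5,4,4)→(4,-4,5)
−f: translate: b→4 (≡-4 mod 8), so (4,-4,5)→(4,4,5)
−f: reduced (well bottom): (4,4,5) with a≤c, −a<b≤a
flip sign back: reduced form of f is (-4,-4,-5)
g is negative-definite; reduce −g:
−g: reduced (well bottom): (4,0,4) with a≤c, −a<b≤a
flip sign back: reduced form of g is (-4,0,-4)
reduced forms (-4, -4, -5) vs (-4, 0, -4) ⇒ inequivalent

no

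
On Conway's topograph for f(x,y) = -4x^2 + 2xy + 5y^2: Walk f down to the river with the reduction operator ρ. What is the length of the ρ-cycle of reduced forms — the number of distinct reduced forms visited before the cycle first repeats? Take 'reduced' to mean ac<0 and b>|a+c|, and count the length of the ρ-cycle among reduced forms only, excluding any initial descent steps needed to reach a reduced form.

D = 84, ⌊√D⌋ = 9
river: ρ → (5,8,-1)
river: ρ → (-1,8,5)
river: ρ → (5,2,-4)
river: ρ → (-4,6,3)
river: ρ → (3,6,-4)
river: ρ → (-4,2,5)
ρ-cycle length = 6 (tail of 0 descent steps not counted)

6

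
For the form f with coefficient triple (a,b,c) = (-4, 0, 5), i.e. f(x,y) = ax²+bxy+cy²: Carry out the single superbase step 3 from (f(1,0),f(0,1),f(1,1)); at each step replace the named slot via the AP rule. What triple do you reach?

start (-4,5,1) = (f(1,0),f(0,1),f(1,1))
replace slot 3: 2·((-4)+5) − 1 = 1 → (-4,5,1)

-4,5,1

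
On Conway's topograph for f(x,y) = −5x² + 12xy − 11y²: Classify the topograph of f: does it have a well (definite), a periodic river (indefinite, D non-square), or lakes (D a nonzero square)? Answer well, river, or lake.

D = b²−4ac = 12² − 4·(-5)·(-11) = -76
D < 0 ⇒ definite ⇒ every region one sign ⇒ single well

well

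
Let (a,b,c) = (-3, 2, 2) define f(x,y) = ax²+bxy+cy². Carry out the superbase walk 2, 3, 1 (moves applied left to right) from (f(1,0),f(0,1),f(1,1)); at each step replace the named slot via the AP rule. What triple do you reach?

start (-3,2,1) = (f(1,0),f(0,1),f(1,1))
replace slot 2: 2·((-3)+1) − 2 = -6 → (-3,-6,1)
replace slot 3: 2·((-3)+(-6)) − 1 = -19 → (-3,-6,-19)
replace slot 1: 2·((-6)+(-19)) − (-3) = -47 → (-47,-6,-19)

-47,-6,-19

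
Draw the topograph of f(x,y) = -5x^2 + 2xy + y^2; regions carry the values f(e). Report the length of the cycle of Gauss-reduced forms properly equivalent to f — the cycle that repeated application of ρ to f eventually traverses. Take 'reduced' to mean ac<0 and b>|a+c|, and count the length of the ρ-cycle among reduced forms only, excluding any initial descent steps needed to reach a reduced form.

D = 24, ⌊√D⌋ = 4
descent: ρ → (1,4,-2)  [lands on river]
river: ρ → (-2,4,1)
ρ-cycle length = 2 (tail of 1 descent step not counted)

2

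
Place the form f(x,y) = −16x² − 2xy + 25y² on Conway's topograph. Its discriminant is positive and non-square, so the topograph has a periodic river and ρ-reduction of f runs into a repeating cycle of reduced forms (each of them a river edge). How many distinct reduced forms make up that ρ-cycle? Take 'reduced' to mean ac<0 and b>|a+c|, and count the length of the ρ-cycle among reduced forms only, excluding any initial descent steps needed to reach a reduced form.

D = 1604, ⌊√D⌋ = 40
descent: ρ → (25,2,-16)
descent: ρ → (-16,30,11)  [lands on river]
river: ρ → (11,36,-7)
river: ρ → (-7,34,16)
river: ρ → (16,30,-11)
river: ρ → (-11,36,7)
river: ρ → (7,34,-16)
ρ-cycle length = 6 (tail of 2 descent steps not counted)

6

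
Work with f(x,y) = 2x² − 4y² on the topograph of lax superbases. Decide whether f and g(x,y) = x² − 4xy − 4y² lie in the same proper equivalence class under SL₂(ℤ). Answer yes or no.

D₁ = 32, D₂ = 32
river cycle of f (length 2): (2, 4, -2), (-2, 4, 2)
river cycle of g (length 2): (-4, 4, 1), (1, 4, -4)
cycles differ ⇒ inequivalent

no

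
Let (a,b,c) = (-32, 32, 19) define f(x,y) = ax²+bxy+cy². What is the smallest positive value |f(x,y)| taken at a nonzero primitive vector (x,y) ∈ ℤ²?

river: ρ → (19,44,-20)
river: ρ → (-20,36,27)
river: ρ → (27,18,-29)
river: ρ → (-29,40,16)
river: ρ → (16,56,-5)
river: ρ → (-5,54,27)
river: ρ → (27,54,-5)
river: ρ → (-5,56,16)
river: ρ → (16,40,-29)
river: ρ → (-29,18,27)
river: ρ → (27,36,-20)
river: ρ → (-20,44,19)
river: ρ → (19,32,-32)
river: ρ → (-32,32,19)
closes: descent 0, river 14
min |a| on river = 5

5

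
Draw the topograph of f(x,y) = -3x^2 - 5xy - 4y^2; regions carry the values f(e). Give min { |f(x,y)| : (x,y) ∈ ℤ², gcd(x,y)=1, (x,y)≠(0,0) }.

translate: b→-1 (≡5 mod 6), so (3,5,4)→(3,-1,2)
flip: (3,-1,2)→(2,1,3)
reduced (well bottom): (2,1,3) with a≤c, −a<b≤a
well minimum |f| = |-2| = 2 (negative-definite)

2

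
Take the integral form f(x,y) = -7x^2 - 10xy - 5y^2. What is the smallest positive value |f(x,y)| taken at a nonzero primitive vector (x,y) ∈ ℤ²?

translate: b→-4 (≡10 mod 14), so (7,10,5)→(7,-4,2)
flip: (7,-4,2)→(2,4,7)
translate: b→0 (≡4 mod 4), so (2,4,7)→(2,0,5)
reduced (well bottom): (2,0,5) with a≤c, −a<b≤a
well minimum |f| = |-2| = 2 (negative-definite)

2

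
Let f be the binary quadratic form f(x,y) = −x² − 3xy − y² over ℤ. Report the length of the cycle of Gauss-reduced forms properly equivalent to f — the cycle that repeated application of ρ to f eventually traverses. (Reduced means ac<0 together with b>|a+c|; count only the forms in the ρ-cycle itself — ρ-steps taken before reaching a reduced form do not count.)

D = 5, ⌊√D⌋ = 2
descent: ρ → (-1,1,1)  [lands on river]
river: ρ → (1,1,-1)
ρ-cycle length = 2 (tail of 1 descent step not counted)

2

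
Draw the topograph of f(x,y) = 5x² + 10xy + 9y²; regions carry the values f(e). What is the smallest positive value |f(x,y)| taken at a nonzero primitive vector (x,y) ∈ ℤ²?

translate: b→0 (≡10 mod 10), so (5,10,9)→(5,0,4)
flip: (5,0,4)→(4,0,5)
reduced (well bottom): (4,0,5) with a≤c, −a<b≤a
well minimum = a = 4

4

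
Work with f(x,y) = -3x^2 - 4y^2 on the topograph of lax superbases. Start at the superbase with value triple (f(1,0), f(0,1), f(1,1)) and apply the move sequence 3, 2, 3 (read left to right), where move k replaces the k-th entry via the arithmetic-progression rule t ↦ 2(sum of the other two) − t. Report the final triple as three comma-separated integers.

start (-3,-4,-7) = (f(1,0),f(0,1),f(1,1))
replace slot 3: 2·((-3)+(-4)) − (-7) = -7 → (-3,-4,-7)
replace slot 2: 2·((-3)+(-7)) − (-4) = -16 → (-3,-16,-7)
replace slot 3: 2·((-3)+(-16)) − (-7) = -31 → (-3,-16,-31)

-3,-16,-31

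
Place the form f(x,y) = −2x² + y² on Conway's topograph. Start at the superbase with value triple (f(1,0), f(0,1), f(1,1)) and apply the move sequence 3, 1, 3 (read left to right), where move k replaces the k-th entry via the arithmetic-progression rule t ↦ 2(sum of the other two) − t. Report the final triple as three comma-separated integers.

start (-2,1,-1) = (f(1,0),f(0,1),f(1,1))
replace slot 3: 2·((-2)+1) − (-1) = -1 → (-2,1,-1)
replace slot 1: 2·(1+(-1)) − (-2) = 2 → (2,1,-1)
replace slot 3: 2·(2+1) − (-1) = 7 → (2,1,7)

2,1,7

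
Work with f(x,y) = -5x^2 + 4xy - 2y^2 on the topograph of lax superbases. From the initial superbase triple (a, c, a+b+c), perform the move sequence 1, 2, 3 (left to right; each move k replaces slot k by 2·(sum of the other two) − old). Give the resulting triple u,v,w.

start (-5,-2,-3) = (f(1,0),f(0,1),f(1,1))
replace slot 1: 2·((-2)+(-3)) − (-5) = -5 → (-5,-2,-3)
replace slot 2: 2·((-5)+(-3)) − (-2) = -14 → (-5,-14,-3)
replace slot 3: 2·((-5)+(-14)) − (-3) = -35 → (-5,-14,-35)

-5,-14,-35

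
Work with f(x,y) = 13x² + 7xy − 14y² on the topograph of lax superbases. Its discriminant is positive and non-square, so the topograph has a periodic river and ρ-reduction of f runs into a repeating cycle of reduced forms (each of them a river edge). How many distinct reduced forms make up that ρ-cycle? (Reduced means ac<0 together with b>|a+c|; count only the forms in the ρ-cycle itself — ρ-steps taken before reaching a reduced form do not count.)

D = 777, ⌊√D⌋ = 27
river: ρ → (-14,21,6)
river: ρ → (6,27,-2)
river: ρ → (-2,25,19)
river: ρ → (19,13,-8)
river: ρ → (-8,19,13)
river: ρ → (13,7,-14)
ρ-cycle length = 6 (tail of 0 descent steps not counted)

6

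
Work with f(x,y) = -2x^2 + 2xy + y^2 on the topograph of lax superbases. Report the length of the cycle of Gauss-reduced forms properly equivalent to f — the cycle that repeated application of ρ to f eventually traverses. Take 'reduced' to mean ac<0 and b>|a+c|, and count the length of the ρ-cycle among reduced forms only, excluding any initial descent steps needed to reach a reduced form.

D = 12, ⌊√D⌋ = 3
river: ρ → (1,2,-2)
river: ρ → (-2,2,1)
ρ-cycle length = 2 (tail of 0 descent steps not counted)

2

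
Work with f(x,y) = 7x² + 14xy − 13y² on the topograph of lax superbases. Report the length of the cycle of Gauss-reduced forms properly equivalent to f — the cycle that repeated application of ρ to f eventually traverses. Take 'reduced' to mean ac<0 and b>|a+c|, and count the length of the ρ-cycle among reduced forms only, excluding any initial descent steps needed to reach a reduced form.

D = 560, ⌊√D⌋ = 23
river: ρ → (-13,12,8)
river: ρ → (8,20,-5)
river: ρ → (-5,20,8)
river: ρ → (8,12,-13)
river: ρ → (-13,14,7)
river: ρ → (7,14,-13)
ρ-cycle length = 6 (tail of 0 descent steps not counted)

6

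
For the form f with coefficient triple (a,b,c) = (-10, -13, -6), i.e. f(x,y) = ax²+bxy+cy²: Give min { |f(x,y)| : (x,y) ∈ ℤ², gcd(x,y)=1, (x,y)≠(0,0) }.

translate: b→-7 (≡13 mod 20), so (10,13,6)→(10,-7,3)
flip: (10,-7,3)→(3,7,10)
translate: b→1 (≡7 mod 6), so (3,7,10)→(3,1,6)
reduced (well bottom): (3,1,6) with a≤c, −a<b≤a
well minimum |f| = |-3| = 3 (negative-definite)

3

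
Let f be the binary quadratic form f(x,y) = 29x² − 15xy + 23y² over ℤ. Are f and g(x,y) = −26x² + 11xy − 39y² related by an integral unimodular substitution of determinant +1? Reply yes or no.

D₁ = -2443, D₂ = -3935
discriminants differ ⇒ not SL₂(ℤ)-equivalent

no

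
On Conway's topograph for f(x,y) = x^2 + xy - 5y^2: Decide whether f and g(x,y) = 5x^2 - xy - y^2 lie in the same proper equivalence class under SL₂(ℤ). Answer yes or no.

D₁ = 21, D₂ = 21
river cycle of f (length 2): (1, 3, -3), (-3, 3, 1)
river cycle of g (length 2): (-1, 3, 3), (3, 3, -1)
cycles differ ⇒ inequivalent

no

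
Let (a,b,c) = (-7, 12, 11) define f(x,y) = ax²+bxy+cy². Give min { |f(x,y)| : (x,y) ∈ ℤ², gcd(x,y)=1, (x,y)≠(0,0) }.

river: ρ → (11,10,-8)
river: ρ → (-8,6,13)
river: ρ → (13,20,-1)
river: ρ → (-1,20,13)
river: ρ → (13,6,-8)
river: ρ → (-8,10,11)
river: ρ → (11,12,-7)
river: ρ → (-7,16,7)
river: ρ → (7,12,-11)
river: ρ → (-11,10,8)
river: ρ → (8,6,-13)
river: ρ → (-13,20,1)
river: ρ → (1,20,-13)
river: ρ → (-13,6,8)
river: ρ → (8,10,-11)
river: ρ → (-11,12,7)
river: ρ → (7,16,-7)
river: ρ → (-7,12,11)
closes: descent 0, river 18
min |a| on river = 1

1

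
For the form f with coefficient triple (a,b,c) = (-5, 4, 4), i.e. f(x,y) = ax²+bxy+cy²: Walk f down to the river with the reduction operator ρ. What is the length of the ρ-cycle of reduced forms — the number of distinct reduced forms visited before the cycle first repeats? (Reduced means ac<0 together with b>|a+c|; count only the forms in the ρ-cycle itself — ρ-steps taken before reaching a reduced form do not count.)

D = 96, ⌊√D⌋ = 9
river: ρ → (4,4,-5)
river: ρ → (-5,6,3)
river: ρ → (3,6,-5)
river: ρ → (-5,4,4)
ρ-cycle length = 4 (tail of 0 descent steps not counted)

4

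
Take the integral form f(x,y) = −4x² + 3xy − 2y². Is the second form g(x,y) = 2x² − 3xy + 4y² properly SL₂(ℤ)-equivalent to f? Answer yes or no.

D₁ = -23, D₂ = -23
f is negative-definite; reduce −f:
−f: flip: (4,-3,2)→(2,3,4)
−f: translate: b→-1 (≡3 mod 4), so (2,3,4)→(2,-1,3)
−f: reduced (well bottom): (2,-1,3) with a≤c, −a<b≤a
flip sign back: reduced form of f is (-2,1,-3)
g: translate: b→1 (≡-3 mod 4), so (2,-3,4)→(2,1,3)
g: reduced (well bottom): (2,1,3) with a≤c, −a<b≤a
reduced forms (-2, 1, -3) vs (2, 1, 3) ⇒ inequivalent

no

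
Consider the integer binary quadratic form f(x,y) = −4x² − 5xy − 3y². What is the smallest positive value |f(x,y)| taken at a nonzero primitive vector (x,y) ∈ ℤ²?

translate: b→-3 (≡5 mod 8), so (4,5,3)→(4,-3,2)
flip: (4,-3,2)→(2,3,4)
translate: b→-1 (≡3 mod 4), so (2,3,4)→(2,-1,3)
reduced (well bottom): (2,-1,3) with a≤c, −a<b≤a
well minimum |f| = |-2| = 2 (negative-definite)

2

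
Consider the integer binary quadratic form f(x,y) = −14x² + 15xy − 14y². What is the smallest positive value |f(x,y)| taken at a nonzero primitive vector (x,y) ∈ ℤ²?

translate: b→13 (≡-15 mod 28), so (14,-15,14)→(14,13,13)
flip: (14,13,13)→(13,-13,14)
translate: b→13 (≡-13 mod 26), so (13,-13,14)→(13,13,14)
reduced (well bottom): (13,13,14) with a≤c, −a<b≤a
well minimum |f| = |-13| = 13 (negative-definite)

13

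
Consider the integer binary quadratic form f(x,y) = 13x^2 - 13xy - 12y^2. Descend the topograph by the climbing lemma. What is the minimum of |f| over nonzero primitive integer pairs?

descent: ρ → (-12,13,13)  [lands on river]
river: ρ → (13,13,-12)
river: ρ → (-12,11,14)
river: ρ → (14,17,-9)
river: ρ → (-9,19,12)
river: ρ → (12,5,-16)
river: ρ → (-16,27,1)
river: ρ → (1,27,-16)
river: ρ → (-16,5,12)
river: ρ → (12,19,-9)
river: ρ → (-9,17,14)
river: ρ → (14,11,-12)
closes: descent 1, river 12
min |a| on river = 1

1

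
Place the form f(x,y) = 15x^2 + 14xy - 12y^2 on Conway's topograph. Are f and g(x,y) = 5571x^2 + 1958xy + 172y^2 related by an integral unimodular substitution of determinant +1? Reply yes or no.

D₁ = 916, D₂ = 916
river cycle of f (length 18): (-12, 10, 17), (17, 24, -5), (-5, 26, 12), (12, 22, -9), (-9, 14, 20), (20, 26, -3), (-3, 28, 11), (11, 16, -15), (-15, 14, 12), (12, 10, -17), … (8 more)
river cycle of g (length 18): (15, 14, -12), (-12, 10, 17), (17, 24, -5), (-5, 26, 12), (12, 22, -9), (-9, 14, 20), (20, 26, -3), (-3, 28, 11), (11, 16, -15), (-15, 14, 12), … (8 more)
cycles coincide ⇒ equivalent

yes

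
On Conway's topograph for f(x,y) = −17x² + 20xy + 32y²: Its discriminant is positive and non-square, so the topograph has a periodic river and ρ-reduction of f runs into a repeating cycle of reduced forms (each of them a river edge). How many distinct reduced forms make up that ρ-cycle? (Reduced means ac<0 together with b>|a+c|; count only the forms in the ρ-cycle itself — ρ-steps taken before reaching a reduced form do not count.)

D = 2576, ⌊√D⌋ = 50
river: ρ → (32,44,-5)
river: ρ → (-5,46,23)
river: ρ → (23,46,-5)
river: ρ → (-5,44,32)
river: ρ → (32,20,-17)
river: ρ → (-17,48,4)
river: ρ → (4,48,-17)
river: ρ → (-17,20,32)
ρ-cycle length = 8 (tail of 0 descent steps not counted)

8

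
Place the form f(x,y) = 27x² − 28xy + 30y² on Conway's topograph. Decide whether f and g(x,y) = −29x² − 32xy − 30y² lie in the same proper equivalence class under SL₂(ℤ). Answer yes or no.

D₁ = -2456, D₂ = -2456
f: translate: b→26 (≡-28 mod 54), so (27,-28,30)→(27,26,29)
f: reduced (well bottom): (27,26,29) with a≤c, −a<b≤a
g is negative-definite; reduce −g:
−g: translate: b→-26 (≡32 mod 58), so (29,32,30)→(29,-26,27)
−g: flip: (29,-26,27)→(27,26,29)
−g: reduced (well bottom): (27,26,29) with a≤c, −a<b≤a
flip sign back: reduced form of g is (-27,-26,-29)
reduced forms (27, 26, 29) vs (-27, -26, -29) ⇒ inequivalent

no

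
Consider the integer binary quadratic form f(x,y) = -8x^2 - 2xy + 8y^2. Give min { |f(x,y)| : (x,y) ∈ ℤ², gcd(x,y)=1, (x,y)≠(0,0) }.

descent: ρ → (8,2,-8)  [lands on river]
river: ρ → (-8,14,2)
river: ρ → (2,14,-8)
river: ρ → (-8,2,8)
river: ρ → (8,14,-2)
river: ρ → (-2,14,8)
closes: descent 1, river 6
min |a| on river = 2

2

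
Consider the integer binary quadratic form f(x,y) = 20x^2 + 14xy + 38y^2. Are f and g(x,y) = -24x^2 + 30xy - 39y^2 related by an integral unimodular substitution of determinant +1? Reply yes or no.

D₁ = -2844, D₂ = -2844
f: reduced (well bottom): (20,14,38) with a≤c, −a<b≤a
g is negative-definite; reduce −g:
−g: translate: b→18 (≡-30 mod 48), so (24,-30,39)→(24,18,33)
−g: reduced (well bottom): (24,18,33) with a≤c, −a<b≤a
flip sign back: reduced form of g is (-24,-18,-33)
reduced forms (20, 14, 38) vs (-24, -18, -33) ⇒ inequivalent

no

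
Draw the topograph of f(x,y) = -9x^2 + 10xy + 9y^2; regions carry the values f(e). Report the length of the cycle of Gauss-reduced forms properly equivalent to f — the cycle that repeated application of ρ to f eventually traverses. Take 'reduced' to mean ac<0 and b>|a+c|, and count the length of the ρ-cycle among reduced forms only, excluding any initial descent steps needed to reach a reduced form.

D = 424, ⌊√D⌋ = 20
river: ρ → (9,8,-10)
river: ρ → (-10,12,7)
river: ρ → (7,16,-6)
river: ρ → (-6,20,1)
river: ρ → (1,20,-6)
river: ρ → (-6,16,7)
river: ρ → (7,12,-10)
river: ρ → (-10,8,9)
river: ρ → (9,10,-9)
river: ρ → (-9,8,10)
river: ρ → (10,12,-7)
river: ρ → (-7,16,6)
river: ρ → (6,20,-1)
river: ρ → (-1,20,6)
river: ρ → (6,16,-7)
river: ρ → (-7,12,10)
river: ρ → (10,8,-9)
river: ρ → (-9,10,9)
ρ-cycle length = 18 (tail of 0 descent steps not counted)

18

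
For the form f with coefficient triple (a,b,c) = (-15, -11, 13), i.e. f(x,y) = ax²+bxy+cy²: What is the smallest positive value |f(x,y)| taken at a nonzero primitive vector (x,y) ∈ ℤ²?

descent: ρ → (13,11,-15)  [lands on river]
river: ρ → (-15,19,9)
river: ρ → (9,17,-17)
river: ρ → (-17,17,9)
river: ρ → (9,19,-15)
river: ρ → (-15,11,13)
river: ρ → (13,15,-13)
river: ρ → (-13,11,15)
river: ρ → (15,19,-9)
river: ρ → (-9,17,17)
river: ρ → (17,17,-9)
river: ρ → (-9,19,15)
river: ρ → (15,11,-13)
river: ρ → (-13,15,13)
closes: descent 1, river 14
min |a| on river = 9

9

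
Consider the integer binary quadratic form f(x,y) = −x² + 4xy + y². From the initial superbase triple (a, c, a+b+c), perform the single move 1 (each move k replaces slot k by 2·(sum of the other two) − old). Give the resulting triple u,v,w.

start (-1,1,4) = (f(1,0),f(0,1),f(1,1))
replace slot 1: 2·(1+4) − (-1) = 11 → (11,1,4)

11,1,4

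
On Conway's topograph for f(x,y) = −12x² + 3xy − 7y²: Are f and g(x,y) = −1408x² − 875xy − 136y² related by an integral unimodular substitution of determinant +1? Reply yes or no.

D₁ = -327, D₂ = -327
f is negative-definite; reduce −f:
−f: flip: (12,-3,7)→(7,3,12)
−f: reduced (well bottom): (7,3,12) with a≤c, −a<b≤a
flip sign back: reduced form of f is (-7,-3,-12)
g is negative-definite; reduce −g:
−g: flip: (1408,875,136)→(136,-875,1408)
−g: translate: b→-59 (≡-875 mod 272), so (136,-875,1408)→(136,-59,7)
−g: flip: (136,-59,7)→(7,59,136)
−g: translate: b→3 (≡59 mod 14), so (7,59,136)→(7,3,12)
−g: reduced (well bottom): (7,3,12) with a≤c, −a<b≤a
flip sign back: reduced form of g is (-7,-3,-12)
reduced forms (-7, -3, -12) vs (-7, -3, -12) ⇒ equivalent

yes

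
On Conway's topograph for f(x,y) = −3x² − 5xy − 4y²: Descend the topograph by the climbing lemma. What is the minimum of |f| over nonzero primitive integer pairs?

translate: b→-1 (≡5 mod 6), so (3,5,4)→(3,-1,2)
flip: (3,-1,2)→(2,1,3)
reduced (well bottom): (2,1,3) with a≤c, −a<b≤a
well minimum |f| = |-2| = 2 (negative-definite)

2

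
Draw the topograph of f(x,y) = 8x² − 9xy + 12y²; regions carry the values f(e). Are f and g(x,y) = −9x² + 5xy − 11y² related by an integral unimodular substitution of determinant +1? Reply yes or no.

D₁ = -303, D₂ = -371
discriminants differ ⇒ not SL₂(ℤ)-equivalent

no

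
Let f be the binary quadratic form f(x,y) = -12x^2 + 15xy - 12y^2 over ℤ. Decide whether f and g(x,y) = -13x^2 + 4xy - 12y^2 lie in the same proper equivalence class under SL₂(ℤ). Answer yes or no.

D₁ = -351, D₂ = -608
discriminants differ ⇒ not SL₂(ℤ)-equivalent

no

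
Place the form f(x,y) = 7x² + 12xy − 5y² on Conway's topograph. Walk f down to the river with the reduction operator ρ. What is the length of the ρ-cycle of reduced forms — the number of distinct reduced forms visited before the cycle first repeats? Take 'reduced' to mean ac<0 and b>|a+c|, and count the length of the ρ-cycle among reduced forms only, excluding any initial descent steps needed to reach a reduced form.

D = 284, ⌊√D⌋ = 16
river: ρ → (-5,8,11)
river: ρ → (11,14,-2)
river: ρ → (-2,14,11)
river: ρ → (11,8,-5)
river: ρ → (-5,12,7)
river: ρ → (7,16,-1)
river: ρ → (-1,16,7)
river: ρ → (7,12,-5)
ρ-cycle length = 8 (tail of 0 descent steps not counted)

8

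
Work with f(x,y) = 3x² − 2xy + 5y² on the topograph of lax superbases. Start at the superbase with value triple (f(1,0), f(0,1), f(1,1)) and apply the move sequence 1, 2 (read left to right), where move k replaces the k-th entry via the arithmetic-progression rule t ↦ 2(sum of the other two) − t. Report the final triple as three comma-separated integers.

start (3,5,6) = (f(1,0),f(0,1),f(1,1))
replace slot 1: 2·(5+6) − 3 = 19 → (19,5,6)
replace slot 2: 2·(19+6) − 5 = 45 → (19,45,6)

19,45,6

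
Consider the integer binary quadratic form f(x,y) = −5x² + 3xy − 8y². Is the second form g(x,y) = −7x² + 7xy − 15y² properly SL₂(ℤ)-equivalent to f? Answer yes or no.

D₁ = -151, D₂ = -371
discriminants differ ⇒ not SL₂(ℤ)-equivalent

no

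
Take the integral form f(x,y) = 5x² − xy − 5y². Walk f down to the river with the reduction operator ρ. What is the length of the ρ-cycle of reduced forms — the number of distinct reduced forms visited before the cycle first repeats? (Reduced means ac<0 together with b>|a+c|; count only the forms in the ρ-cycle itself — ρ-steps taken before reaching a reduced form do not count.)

D = 101, ⌊√D⌋ = 10
descent: ρ → (-5,1,5)  [lands on river]
river: ρ → (5,9,-1)
river: ρ → (-1,9,5)
river: ρ → (5,1,-5)
river: ρ → (-5,9,1)
river: ρ → (1,9,-5)
ρ-cycle length = 6 (tail of 1 descent step not counted)

6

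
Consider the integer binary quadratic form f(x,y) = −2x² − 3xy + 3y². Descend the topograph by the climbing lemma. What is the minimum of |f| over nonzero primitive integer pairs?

descent: ρ → (3,3,-2)  [lands on river]
river: ρ → (-2,5,1)
river: ρ → (1,5,-2)
river: ρ → (-2,3,3)
closes: descent 1, river 4
min |a| on river = 1

1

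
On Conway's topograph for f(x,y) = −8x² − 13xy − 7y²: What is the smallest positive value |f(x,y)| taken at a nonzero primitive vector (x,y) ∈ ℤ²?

translate: b→-3 (≡13 mod 16), so (8,13,7)→(8,-3,2)
flip: (8,-3,2)→(2,3,8)
translate: b→-1 (≡3 mod 4), so (2,3,8)→(2,-1,7)
reduced (well bottom): (2,-1,7) with a≤c, −a<b≤a
well minimum |f| = |-2| = 2 (negative-definite)

2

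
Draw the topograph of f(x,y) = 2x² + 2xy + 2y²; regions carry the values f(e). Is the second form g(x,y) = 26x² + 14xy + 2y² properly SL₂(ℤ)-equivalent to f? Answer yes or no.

D₁ = -12, D₂ = -12
f: reduced (well bottom): (2,2,2) with a≤c, −a<b≤a
g: flip: (26,14,2)→(2,-14,26)
g: translate: b→2 (≡-14 mod 4), so (2,-14,26)→(2,2,2)
g: reduced (well bottom): (2,2,2) with a≤c, −a<b≤a
reduced forms (2, 2, 2) vs (2, 2, 2) ⇒ equivalent

yes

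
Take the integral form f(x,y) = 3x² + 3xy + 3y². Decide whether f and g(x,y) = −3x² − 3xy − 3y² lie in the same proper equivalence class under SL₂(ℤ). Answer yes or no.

D₁ = -27, D₂ = -27
f: reduced (well bottom): (3,3,3) with a≤c, −a<b≤a
g is negative-definite; reduce −g:
−g: reduced (well bottom): (3,3,3) with a≤c, −a<b≤a
flip sign back: reduced form of g is (-3,-3,-3)
reduced forms (3, 3, 3) vs (-3, -3, -3) ⇒ inequivalent

no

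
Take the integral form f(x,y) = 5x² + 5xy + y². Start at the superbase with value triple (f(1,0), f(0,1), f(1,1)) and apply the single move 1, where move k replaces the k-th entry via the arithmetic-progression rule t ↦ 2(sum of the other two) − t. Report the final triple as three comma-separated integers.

start (5,1,11) = (f(1,0),f(0,1),f(1,1))
replace slot 1: 2·(1+11) − 5 = 19 → (19,1,11)

19,1,11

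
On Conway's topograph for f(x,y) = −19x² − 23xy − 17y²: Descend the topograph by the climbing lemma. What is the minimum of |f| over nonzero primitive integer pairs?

translate: b→-15 (≡23 mod 38), so (19,23,17)→(19,-15,13)
flip: (19,-15,13)→(13,15,19)
translate: b→-11 (≡15 mod 26), so (13,15,19)→(13,-11,17)
reduced (well bottom): (13,-11,17) with a≤c, −a<b≤a
well minimum |f| = |-13| = 13 (negative-definite)

13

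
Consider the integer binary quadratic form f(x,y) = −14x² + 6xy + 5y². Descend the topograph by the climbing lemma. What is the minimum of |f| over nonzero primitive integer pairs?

descent: ρ → (5,14,-6)  [lands on river]
river: ρ → (-6,10,9)
river: ρ → (9,8,-7)
river: ρ → (-7,6,10)
river: ρ → (10,14,-3)
river: ρ → (-3,16,5)
closes: descent 1, river 6
min |a| on river = 3

3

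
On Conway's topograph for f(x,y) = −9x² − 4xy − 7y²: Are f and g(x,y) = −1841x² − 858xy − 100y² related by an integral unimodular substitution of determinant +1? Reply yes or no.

D₁ = -236, D₂ = -236
f is negative-definite; reduce −f:
−f: flip: (9,4,7)→(7,-4,9)
−f: reduced (well bottom): (7,-4,9) with a≤c, −a<b≤a
flip sign back: reduced form of f is (-7,4,-9)
g is negative-definite; reduce −g:
−g: flip: (1841,858,100)→(100,-858,1841)
−g: translate: b→-58 (≡-858 mod 200), so (100,-858,1841)→(100,-58,9)
−g: flip: (100,-58,9)→(9,58,100)
−g: translate: b→4 (≡58 mod 18), so (9,58,100)→(9,4,7)
−g: flip: (9,4,7)→(7,-4,9)
−g: reduced (well bottom): (7,-4,9) with a≤c, −a<b≤a
flip sign back: reduced form of g is (-7,4,-9)
reduced forms (-7, 4, -9) vs (-7, 4, -9) ⇒ equivalent

yes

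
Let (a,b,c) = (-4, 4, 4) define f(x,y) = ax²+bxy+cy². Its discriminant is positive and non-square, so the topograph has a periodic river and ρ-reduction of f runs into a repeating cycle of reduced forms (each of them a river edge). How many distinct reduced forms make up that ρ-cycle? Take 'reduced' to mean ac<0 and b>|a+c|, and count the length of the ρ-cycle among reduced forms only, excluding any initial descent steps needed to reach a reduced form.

D = 80, ⌊√D⌋ = 8
river: ρ → (4,4,-4)
river: ρ → (-4,4,4)
ρ-cycle length = 2 (tail of 0 descent steps not counted)

2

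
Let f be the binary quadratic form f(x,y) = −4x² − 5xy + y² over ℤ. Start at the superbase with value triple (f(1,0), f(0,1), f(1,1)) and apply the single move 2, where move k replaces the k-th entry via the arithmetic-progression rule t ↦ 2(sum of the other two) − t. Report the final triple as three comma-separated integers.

start (-4,1,-8) = (f(1,0),f(0,1),f(1,1))
replace slot 2: 2·((-4)+(-8)) − 1 = -25 → (-4,-25,-8)

-4,-25,-8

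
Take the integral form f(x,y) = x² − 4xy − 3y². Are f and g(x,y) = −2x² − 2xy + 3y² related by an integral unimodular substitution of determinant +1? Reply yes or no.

D₁ = 28, D₂ = 28
river cycle of f (length 4): (-3, 4, 1), (1, 4, -3), (-3, 2, 2), (2, 2, -3)
river cycle of g (length 4): (3, 2, -2), (-2, 2, 3), (3, 4, -1), (-1, 4, 3)
cycles differ ⇒ inequivalent

no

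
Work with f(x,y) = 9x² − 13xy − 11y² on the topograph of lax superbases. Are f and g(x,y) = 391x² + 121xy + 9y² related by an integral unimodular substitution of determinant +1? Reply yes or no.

D₁ = 565, D₂ = 565
river cycle of f (length 10): (-11, 13, 9), (9, 23, -1), (-1, 23, 9), (9, 13, -11), (-11, 9, 11), (11, 13, -9), (-9, 23, 1), (1, 23, -9), (-9, 13, 11), (11, 9, -11)
river cycle of g (length 10): (9, 23, -1), (-1, 23, 9), (9, 13, -11), (-11, 9, 11), (11, 13, -9), (-9, 23, 1), (1, 23, -9), (-9, 13, 11), (11, 9, -11), (-11, 13, 9)
cycles coincide ⇒ equivalent

yes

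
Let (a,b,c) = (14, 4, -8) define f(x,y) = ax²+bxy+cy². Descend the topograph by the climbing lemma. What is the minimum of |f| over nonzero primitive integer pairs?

descent: ρ → (-8,12,10)  [lands on river]
river: ρ → (10,8,-10)
river: ρ → (-10,12,8)
river: ρ → (8,20,-2)
river: ρ → (-2,20,8)
river: ρ → (8,12,-10)
river: ρ → (-10,8,10)
river: ρ → (10,12,-8)
river: ρ → (-8,20,2)
river: ρ → (2,20,-8)
closes: descent 1, river 10
min |a| on river = 2

2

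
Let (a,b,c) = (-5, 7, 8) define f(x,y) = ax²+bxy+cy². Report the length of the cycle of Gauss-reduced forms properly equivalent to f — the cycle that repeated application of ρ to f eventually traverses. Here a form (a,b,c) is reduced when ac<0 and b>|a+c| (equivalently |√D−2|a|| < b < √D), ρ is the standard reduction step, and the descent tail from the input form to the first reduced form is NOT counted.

D = 209, ⌊√D⌋ = 14
river: ρ → (8,9,-4)
river: ρ → (-4,7,10)
river: ρ → (10,13,-1)
river: ρ → (-1,13,10)
river: ρ → (10,7,-4)
river: ρ → (-4,9,8)
river: ρ → (8,7,-5)
river: ρ → (-5,13,2)
river: ρ → (2,11,-11)
river: ρ → (-11,11,2)
river: ρ → (2,13,-5)
river: ρ → (-5,7,8)
ρ-cycle length = 12 (tail of 0 descent steps not counted)

12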